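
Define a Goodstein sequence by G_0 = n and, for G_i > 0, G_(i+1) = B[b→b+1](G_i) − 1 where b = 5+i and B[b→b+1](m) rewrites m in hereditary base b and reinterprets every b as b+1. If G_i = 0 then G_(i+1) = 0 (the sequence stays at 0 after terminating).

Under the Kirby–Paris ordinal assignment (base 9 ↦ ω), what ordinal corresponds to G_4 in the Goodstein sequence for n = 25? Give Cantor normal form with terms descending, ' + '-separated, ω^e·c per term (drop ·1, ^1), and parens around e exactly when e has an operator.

ω·5 + 2

G_0=25  [base 5] 5^2  →[5↦6]→  6^2 = 36  −1 ⇒ G_1=35
G_1=35  [base 6] 5·6 + 5  →[6↦7]→  5·7 + 5 = 40  −1 ⇒ G_2=39
G_2=39  [base 7] 5·7 + 4  →[7↦8]→  5·8 + 4 = 44  −1 ⇒ G_3=43
G_3=43  [base 8] 5·8 + 3  →[8↦9]→  5·9 + 3 = 48  −1 ⇒ G_4=47
G_4=47  [base 9] 5·9 + 2  →[9↦10]→  5·10 + 2 = 52  −1 ⇒ G_5=51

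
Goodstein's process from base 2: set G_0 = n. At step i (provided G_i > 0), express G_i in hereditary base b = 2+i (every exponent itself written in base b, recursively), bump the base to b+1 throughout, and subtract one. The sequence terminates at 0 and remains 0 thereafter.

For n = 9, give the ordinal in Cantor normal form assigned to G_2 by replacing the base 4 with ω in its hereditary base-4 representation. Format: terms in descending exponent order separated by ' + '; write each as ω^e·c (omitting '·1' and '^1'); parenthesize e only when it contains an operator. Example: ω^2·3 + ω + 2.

[0] 9 ≡ 2^(2 + 1) + 1 (base 2). Lift 3: 82. −1: 81.
[1] 81 ≡ 3^(3 + 1) (base 3). Lift 4: 1024. −1: 1023.

ω^ω·3 + ω^3·3 + ω^2·3 + ω·3 + 3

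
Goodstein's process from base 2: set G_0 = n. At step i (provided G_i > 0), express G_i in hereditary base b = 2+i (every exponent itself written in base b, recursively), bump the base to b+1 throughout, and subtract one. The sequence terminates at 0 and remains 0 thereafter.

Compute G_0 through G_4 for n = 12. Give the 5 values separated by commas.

12, 107, 1065, 15685, 280019

step 0: 12 = 2^(2 + 1) + 2^2; sub 3 for 2: 3^(3 + 1) + 3^3; = 108; G_1 = 108−1 = 107
step 1: 107 = 3^(3 + 1) + 2·3^2 + 2·3 + 2; sub 4 for 3: 4^(4 + 1) + 2·4^2 + 2·4 + 2; = 1066; G_2 = 1066−1 = 1065
step 2: 1065 = 4^(4 + 1) + 2·4^2 + 2·4 + 1; sub 5 for 4: 5^(5 + 1) + 2·5^2 + 2·5 + 1; = 15686; G_3 = 15686−1 = 15685
step 3: 15685 = 5^(5 + 1) + 2·5^2 + 2·5; sub 6 for 5: 6^(6 + 1) + 2·6^2 + 2·6; = 280020; G_4 = 280020−1 = 280019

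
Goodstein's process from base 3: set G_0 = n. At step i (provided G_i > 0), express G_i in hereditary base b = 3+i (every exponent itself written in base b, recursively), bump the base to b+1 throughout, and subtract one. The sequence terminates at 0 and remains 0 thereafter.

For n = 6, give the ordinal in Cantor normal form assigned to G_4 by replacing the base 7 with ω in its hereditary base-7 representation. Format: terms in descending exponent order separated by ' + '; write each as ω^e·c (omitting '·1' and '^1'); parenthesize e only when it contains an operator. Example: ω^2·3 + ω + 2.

ω

base 3: 6 = 2·3; at 4: 2·4 = 8; next = 7
base 4: 7 = 4 + 3; at 5: 5 + 3 = 8; next = 7
base 5: 7 = 5 + 2; at 6: 6 + 2 = 8; next = 7
base 6: 7 = 6 + 1; at 7: 7 + 1 = 8; next = 7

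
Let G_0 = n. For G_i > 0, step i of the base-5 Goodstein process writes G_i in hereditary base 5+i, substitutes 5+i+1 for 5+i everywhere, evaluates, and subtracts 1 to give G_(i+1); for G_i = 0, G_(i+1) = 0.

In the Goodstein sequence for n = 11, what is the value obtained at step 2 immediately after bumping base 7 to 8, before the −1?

14

[0] 11 ≡ 2·5 + 1 (base 5). Lift 6: 13. −1: 12.
[1] 12 ≡ 2·6 (base 6). Lift 7: 14. −1: 13.
[2] 13 ≡ 7 + 6 (base 7). Lift 8: 14. −1: 13.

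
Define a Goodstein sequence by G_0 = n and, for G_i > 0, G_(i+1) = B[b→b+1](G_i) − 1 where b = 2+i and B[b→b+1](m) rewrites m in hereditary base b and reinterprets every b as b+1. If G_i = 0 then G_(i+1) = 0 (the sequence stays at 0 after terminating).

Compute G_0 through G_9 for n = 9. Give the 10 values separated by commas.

9, 81, 1023, 9842, 140743, 2471826, 50333399, 1162263921, 30000003325, 855935016215

9 —HB2→ 2^(2 + 1) + 1 —bump→ 3^(3 + 1) + 1 = 82 —(−1)→ 81
81 —HB3→ 3^(3 + 1) —bump→ 4^(4 + 1) = 1024 —(−1)→ 1023
1023 —HB4→ 3·4^4 + 3·4^3 + 3·4^2 + 3·4 + 3 —bump→ 3·5^5 + 3·5^3 + 3·5^2 + 3·5 + 3 = 9843 —(−1)→ 9842
9842 —HB5→ 3·5^5 + 3·5^3 + 3·5^2 + 3·5 + 2 —bump→ 3·6^6 + 3·6^3 + 3·6^2 + 3·6 + 2 = 140744 —(−1)→ 140743
140743 —HB6→ 3·6^6 + 3·6^3 + 3·6^2 + 3·6 + 1 —bump→ 3·7^7 + 3·7^3 + 3·7^2 + 3·7 + 1 = 2471827 —(−1)→ 2471826
2471826 —HB7→ 3·7^7 + 3·7^3 + 3·7^2 + 3·7 —bump→ 3·8^8 + 3·8^3 + 3·8^2 + 3·8 = 50333400 —(−1)→ 50333399
50333399 —HB8→ 3·8^8 + 3·8^3 + 3·8^2 + 2·8 + 7 —bump→ 3·9^9 + 3·9^3 + 3·9^2 + 2·9 + 7 = 1162263922 —(−1)→ 1162263921
1162263921 —HB9→ 3·9^9 + 3·9^3 + 3·9^2 + 2·9 + 6 —bump→ 3·10^10 + 3·10^3 + 3·10^2 + 2·10 + 6 = 30000003326 —(−1)→ 30000003325
30000003325 —HB10→ 3·10^10 + 3·10^3 + 3·10^2 + 2·10 + 5 —bump→ 3·11^11 + 3·11^3 + 3·11^2 + 2·11 + 5 = 855935016216 —(−1)→ 855935016215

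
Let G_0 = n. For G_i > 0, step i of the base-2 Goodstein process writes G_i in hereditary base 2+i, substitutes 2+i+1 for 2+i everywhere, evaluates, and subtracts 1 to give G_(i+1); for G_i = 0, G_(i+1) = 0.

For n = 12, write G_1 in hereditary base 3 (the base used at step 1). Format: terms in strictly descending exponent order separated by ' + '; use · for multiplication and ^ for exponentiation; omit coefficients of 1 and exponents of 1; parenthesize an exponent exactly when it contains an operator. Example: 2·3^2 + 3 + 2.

i=0: 12 = 2^(2 + 1) + 2^2 (b=2); 2→3: 3^(3 + 1) + 3^3 = 108; 108−1 = 107
i=1: 107 = 3^(3 + 1) + 2·3^2 + 2·3 + 2 (b=3); 3→4: 4^(4 + 1) + 2·4^2 + 2·4 + 2 = 1066; 1066−1 = 1065

3^(3 + 1) + 2·3^2 + 2·3 + 2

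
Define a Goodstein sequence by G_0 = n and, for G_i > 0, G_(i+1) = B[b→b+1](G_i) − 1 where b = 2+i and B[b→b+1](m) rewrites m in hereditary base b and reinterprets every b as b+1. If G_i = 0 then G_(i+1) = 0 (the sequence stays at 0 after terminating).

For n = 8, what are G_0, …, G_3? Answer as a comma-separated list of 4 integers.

8, 80, 553, 6310

step 0: 8 = 2^(2 + 1); sub 3 for 2: 3^(3 + 1); = 81; G_1 = 81−1 = 80
step 1: 80 = 2·3^3 + 2·3^2 + 2·3 + 2; sub 4 for 3: 2·4^4 + 2·4^2 + 2·4 + 2; = 554; G_2 = 554−1 = 553
step 2: 553 = 2·4^4 + 2·4^2 + 2·4 + 1; sub 5 for 4: 2·5^5 + 2·5^2 + 2·5 + 1; = 6311; G_3 = 6311−1 = 6310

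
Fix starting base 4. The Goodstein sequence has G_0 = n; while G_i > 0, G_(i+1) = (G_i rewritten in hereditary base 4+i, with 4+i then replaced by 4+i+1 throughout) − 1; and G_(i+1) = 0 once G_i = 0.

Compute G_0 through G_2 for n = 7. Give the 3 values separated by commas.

7, 7, 7

(0) 7|_4 = 4 + 3 ↦ 5 + 3|_5 = 8 ⇒ 7
(1) 7|_5 = 5 + 2 ↦ 6 + 2|_6 = 8 ⇒ 7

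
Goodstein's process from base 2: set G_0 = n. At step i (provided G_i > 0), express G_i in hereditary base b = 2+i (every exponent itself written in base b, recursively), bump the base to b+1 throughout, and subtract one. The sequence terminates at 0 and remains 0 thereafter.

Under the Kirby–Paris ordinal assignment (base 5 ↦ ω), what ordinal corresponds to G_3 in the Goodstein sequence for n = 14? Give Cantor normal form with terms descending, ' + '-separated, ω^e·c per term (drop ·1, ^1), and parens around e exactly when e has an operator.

ω^(ω + 1) + ω^ω

step 0: 14 = 2^(2 + 1) + 2^2 + 2; sub 3 for 2: 3^(3 + 1) + 3^3 + 3; = 111; G_1 = 111−1 = 110
step 1: 110 = 3^(3 + 1) + 3^3 + 2; sub 4 for 3: 4^(4 + 1) + 4^4 + 2; = 1282; G_2 = 1282−1 = 1281
step 2: 1281 = 4^(4 + 1) + 4^4 + 1; sub 5 for 4: 5^(5 + 1) + 5^5 + 1; = 18751; G_3 = 18751−1 = 18750
step 3: 18750 = 5^(5 + 1) + 5^5; sub 6 for 5: 6^(6 + 1) + 6^6; = 326592; G_4 = 326592−1 = 326591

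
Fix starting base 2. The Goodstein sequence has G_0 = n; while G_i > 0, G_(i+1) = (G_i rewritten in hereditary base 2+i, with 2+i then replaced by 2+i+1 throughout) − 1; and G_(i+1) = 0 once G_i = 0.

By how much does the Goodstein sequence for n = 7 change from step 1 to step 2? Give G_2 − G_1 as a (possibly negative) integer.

229

base 2: 7 = 2^2 + 2 + 1; at 3: 3^3 + 3 + 1 = 31; next = 30
base 3: 30 = 3^3 + 3; at 4: 4^4 + 4 = 260; next = 259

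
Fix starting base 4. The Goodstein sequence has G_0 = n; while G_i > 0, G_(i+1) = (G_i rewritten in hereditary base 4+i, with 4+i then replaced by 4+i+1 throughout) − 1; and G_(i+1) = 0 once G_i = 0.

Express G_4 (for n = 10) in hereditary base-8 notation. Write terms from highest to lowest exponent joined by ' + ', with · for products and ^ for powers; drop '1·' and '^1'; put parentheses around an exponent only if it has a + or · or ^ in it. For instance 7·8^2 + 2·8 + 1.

8 + 5

base 4: 10 = 2·4 + 2; at 5: 2·5 + 2 = 12; next = 11
base 5: 11 = 2·5 + 1; at 6: 2·6 + 1 = 13; next = 12
base 6: 12 = 2·6; at 7: 2·7 = 14; next = 13
base 7: 13 = 7 + 6; at 8: 8 + 6 = 14; next = 13
base 8: 13 = 8 + 5; at 9: 9 + 5 = 14; next = 13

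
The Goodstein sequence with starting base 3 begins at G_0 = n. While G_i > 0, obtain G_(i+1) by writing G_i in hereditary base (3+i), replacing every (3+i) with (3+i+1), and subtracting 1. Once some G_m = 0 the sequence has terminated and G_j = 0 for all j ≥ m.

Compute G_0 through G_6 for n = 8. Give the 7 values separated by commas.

8 —HB3→ 2·3 + 2 —bump→ 2·4 + 2 = 10 —(−1)→ 9
9 —HB4→ 2·4 + 1 —bump→ 2·5 + 1 = 11 —(−1)→ 10
10 —HB5→ 2·5 —bump→ 2·6 = 12 —(−1)→ 11
11 —HB6→ 6 + 5 —bump→ 7 + 5 = 12 —(−1)→ 11
11 —HB7→ 7 + 4 —bump→ 8 + 4 = 12 —(−1)→ 11
11 —HB8→ 8 + 3 —bump→ 9 + 3 = 12 —(−1)→ 11

8, 9, 10, 11, 11, 11, 11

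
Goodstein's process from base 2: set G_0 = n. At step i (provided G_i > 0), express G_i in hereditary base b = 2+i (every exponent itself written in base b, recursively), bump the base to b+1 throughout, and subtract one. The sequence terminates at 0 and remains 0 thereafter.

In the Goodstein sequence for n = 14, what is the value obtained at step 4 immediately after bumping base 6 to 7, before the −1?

5862841

G_0=14  [base 2] 2^(2 + 1) + 2^2 + 2  →[2↦3]→  3^(3 + 1) + 3^3 + 3 = 111  −1 ⇒ G_1=110
G_1=110  [base 3] 3^(3 + 1) + 3^3 + 2  →[3↦4]→  4^(4 + 1) + 4^4 + 2 = 1282  −1 ⇒ G_2=1281
G_2=1281  [base 4] 4^(4 + 1) + 4^4 + 1  →[4↦5]→  5^(5 + 1) + 5^5 + 1 = 18751  −1 ⇒ G_3=18750
G_3=18750  [base 5] 5^(5 + 1) + 5^5  →[5↦6]→  6^(6 + 1) + 6^6 = 326592  −1 ⇒ G_4=326591
G_4=326591  [base 6] 6^(6 + 1) + 5·6^5 + 5·6^4 + 5·6^3 + 5·6^2 + 5·6 + 5  →[6↦7]→  7^(7 + 1) + 5·7^5 + 5·7^4 + 5·7^3 + 5·7^2 + 5·7 + 5 = 5862841  −1 ⇒ G_5=5862840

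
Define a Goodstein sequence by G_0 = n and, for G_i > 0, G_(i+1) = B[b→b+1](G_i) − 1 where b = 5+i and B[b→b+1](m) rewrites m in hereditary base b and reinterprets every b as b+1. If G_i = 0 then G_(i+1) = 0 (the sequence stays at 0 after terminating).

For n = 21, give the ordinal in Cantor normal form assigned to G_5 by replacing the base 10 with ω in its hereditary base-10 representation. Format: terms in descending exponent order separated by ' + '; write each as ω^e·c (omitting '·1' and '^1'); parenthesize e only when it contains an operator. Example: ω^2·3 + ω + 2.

G_0=21  [base 5] 4·5 + 1  →[5↦6]→  4·6 + 1 = 25  −1 ⇒ G_1=24
G_1=24  [base 6] 4·6  →[6↦7]→  4·7 = 28  −1 ⇒ G_2=27
G_2=27  [base 7] 3·7 + 6  →[7↦8]→  3·8 + 6 = 30  −1 ⇒ G_3=29
G_3=29  [base 8] 3·8 + 5  →[8↦9]→  3·9 + 5 = 32  −1 ⇒ G_4=31
G_4=31  [base 9] 3·9 + 4  →[9↦10]→  3·10 + 4 = 34  −1 ⇒ G_5=33
G_5=33  [base 10] 3·10 + 3  →[10↦11]→  3·11 + 3 = 36  −1 ⇒ G_6=35

ω·3 + 3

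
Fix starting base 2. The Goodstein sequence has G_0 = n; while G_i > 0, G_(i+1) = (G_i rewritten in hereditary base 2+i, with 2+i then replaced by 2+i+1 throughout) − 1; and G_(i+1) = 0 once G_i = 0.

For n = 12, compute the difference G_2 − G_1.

958

base 2: 12 = 2^(2 + 1) + 2^2; at 3: 3^(3 + 1) + 3^3 = 108; next = 107
base 3: 107 = 3^(3 + 1) + 2·3^2 + 2·3 + 2; at 4: 4^(4 + 1) + 2·4^2 + 2·4 + 2 = 1066; next = 1065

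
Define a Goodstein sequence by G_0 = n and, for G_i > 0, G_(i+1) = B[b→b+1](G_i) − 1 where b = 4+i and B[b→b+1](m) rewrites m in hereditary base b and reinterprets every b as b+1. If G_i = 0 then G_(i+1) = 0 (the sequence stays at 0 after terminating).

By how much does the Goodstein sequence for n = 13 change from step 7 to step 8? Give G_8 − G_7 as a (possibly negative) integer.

G_0=13  [base 4] 3·4 + 1  →[4↦5]→  3·5 + 1 = 16  −1 ⇒ G_1=15
G_1=15  [base 5] 3·5  →[5↦6]→  3·6 = 18  −1 ⇒ G_2=17
G_2=17  [base 6] 2·6 + 5  →[6↦7]→  2·7 + 5 = 19  −1 ⇒ G_3=18
G_3=18  [base 7] 2·7 + 4  →[7↦8]→  2·8 + 4 = 20  −1 ⇒ G_4=19
G_4=19  [base 8] 2·8 + 3  →[8↦9]→  2·9 + 3 = 21  −1 ⇒ G_5=20
G_5=20  [base 9] 2·9 + 2  →[9↦10]→  2·10 + 2 = 22  −1 ⇒ G_6=21
G_6=21  [base 10] 2·10 + 1  →[10↦11]→  2·11 + 1 = 23  −1 ⇒ G_7=22
G_7=22  [base 11] 2·11  →[11↦12]→  2·12 = 24  −1 ⇒ G_8=23

1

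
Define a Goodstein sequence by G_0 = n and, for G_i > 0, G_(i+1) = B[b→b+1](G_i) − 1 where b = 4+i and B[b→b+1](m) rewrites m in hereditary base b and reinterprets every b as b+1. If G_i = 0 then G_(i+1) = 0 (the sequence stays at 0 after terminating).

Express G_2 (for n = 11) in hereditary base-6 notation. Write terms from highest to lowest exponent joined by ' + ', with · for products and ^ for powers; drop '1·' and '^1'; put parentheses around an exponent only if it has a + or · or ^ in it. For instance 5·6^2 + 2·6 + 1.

2·6 + 1

step 0: 11 = 2·4 + 3; sub 5 for 4: 2·5 + 3; = 13; G_1 = 13−1 = 12
step 1: 12 = 2·5 + 2; sub 6 for 5: 2·6 + 2; = 14; G_2 = 14−1 = 13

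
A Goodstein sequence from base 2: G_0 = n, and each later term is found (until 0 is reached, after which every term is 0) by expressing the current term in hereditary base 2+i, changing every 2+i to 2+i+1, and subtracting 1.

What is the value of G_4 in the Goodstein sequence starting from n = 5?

G_0=5  [base 2] 2^2 + 1  →[2↦3]→  3^3 + 1 = 28  −1 ⇒ G_1=27
G_1=27  [base 3] 3^3  →[3↦4]→  4^4 = 256  −1 ⇒ G_2=255
G_2=255  [base 4] 3·4^3 + 3·4^2 + 3·4 + 3  →[4↦5]→  3·5^3 + 3·5^2 + 3·5 + 3 = 468  −1 ⇒ G_3=467
G_3=467  [base 5] 3·5^3 + 3·5^2 + 3·5 + 2  →[5↦6]→  3·6^3 + 3·6^2 + 3·6 + 2 = 776  −1 ⇒ G_4=775

775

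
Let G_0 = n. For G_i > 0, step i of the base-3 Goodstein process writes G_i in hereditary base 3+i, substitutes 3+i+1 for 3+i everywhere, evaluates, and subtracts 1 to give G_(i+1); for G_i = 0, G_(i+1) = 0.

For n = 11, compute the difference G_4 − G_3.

[0] 11 ≡ 3^2 + 2 (base 3). Lift 4: 18. −1: 17.
[1] 17 ≡ 4^2 + 1 (base 4). Lift 5: 26. −1: 25.
[2] 25 ≡ 5^2 (base 5). Lift 6: 36. −1: 35.
[3] 35 ≡ 5·6 + 5 (base 6). Lift 7: 40. −1: 39.

4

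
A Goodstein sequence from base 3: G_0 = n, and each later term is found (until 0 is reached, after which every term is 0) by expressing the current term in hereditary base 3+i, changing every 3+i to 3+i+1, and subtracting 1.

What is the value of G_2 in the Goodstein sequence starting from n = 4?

base 3: 4 = 3 + 1; at 4: 4 + 1 = 5; next = 4
base 4: 4 = 4; at 5: 5 = 5; next = 4
base 5: 4 = 4; at 6: 4 = 4; next = 3

4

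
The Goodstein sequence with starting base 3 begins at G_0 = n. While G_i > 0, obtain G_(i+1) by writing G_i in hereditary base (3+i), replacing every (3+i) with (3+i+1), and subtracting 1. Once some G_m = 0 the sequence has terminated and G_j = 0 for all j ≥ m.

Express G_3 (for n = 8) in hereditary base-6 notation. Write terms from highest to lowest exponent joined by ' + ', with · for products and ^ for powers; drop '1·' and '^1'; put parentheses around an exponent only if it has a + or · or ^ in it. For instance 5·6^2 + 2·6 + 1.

base 3: 8 = 2·3 + 2; at 4: 2·4 + 2 = 10; next = 9
base 4: 9 = 2·4 + 1; at 5: 2·5 + 1 = 11; next = 10
base 5: 10 = 2·5; at 6: 2·6 = 12; next = 11
base 6: 11 = 6 + 5; at 7: 7 + 5 = 12; next = 11

6 + 5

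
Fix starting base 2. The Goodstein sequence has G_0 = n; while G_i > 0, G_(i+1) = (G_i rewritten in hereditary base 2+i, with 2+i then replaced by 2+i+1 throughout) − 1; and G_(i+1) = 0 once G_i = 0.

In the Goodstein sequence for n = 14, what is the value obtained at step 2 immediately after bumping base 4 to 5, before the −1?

(0) 14|_2 = 2^(2 + 1) + 2^2 + 2 ↦ 3^(3 + 1) + 3^3 + 3|_3 = 111 ⇒ 110
(1) 110|_3 = 3^(3 + 1) + 3^3 + 2 ↦ 4^(4 + 1) + 4^4 + 2|_4 = 1282 ⇒ 1281

18751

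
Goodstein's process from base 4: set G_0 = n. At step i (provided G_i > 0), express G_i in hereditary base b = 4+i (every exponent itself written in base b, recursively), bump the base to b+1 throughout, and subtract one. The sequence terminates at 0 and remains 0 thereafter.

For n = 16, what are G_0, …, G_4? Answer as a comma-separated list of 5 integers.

step 0: 16 = 4^2; sub 5 for 4: 5^2; = 25; G_1 = 25−1 = 24
step 1: 24 = 4·5 + 4; sub 6 for 5: 4·6 + 4; = 28; G_2 = 28−1 = 27
step 2: 27 = 4·6 + 3; sub 7 for 6: 4·7 + 3; = 31; G_3 = 31−1 = 30
step 3: 30 = 4·7 + 2; sub 8 for 7: 4·8 + 2; = 34; G_4 = 34−1 = 33

16, 24, 27, 30, 33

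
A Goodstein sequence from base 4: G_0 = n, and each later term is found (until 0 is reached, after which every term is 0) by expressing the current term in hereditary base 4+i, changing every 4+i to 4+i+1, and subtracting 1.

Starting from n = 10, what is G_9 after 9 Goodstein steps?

13

(0) 10|_4 = 2·4 + 2 ↦ 2·5 + 2|_5 = 12 ⇒ 11
(1) 11|_5 = 2·5 + 1 ↦ 2·6 + 1|_6 = 13 ⇒ 12
(2) 12|_6 = 2·6 ↦ 2·7|_7 = 14 ⇒ 13
(3) 13|_7 = 7 + 6 ↦ 8 + 6|_8 = 14 ⇒ 13
(4) 13|_8 = 8 + 5 ↦ 9 + 5|_9 = 14 ⇒ 13
(5) 13|_9 = 9 + 4 ↦ 10 + 4|_10 = 14 ⇒ 13
(6) 13|_10 = 10 + 3 ↦ 11 + 3|_11 = 14 ⇒ 13
(7) 13|_11 = 11 + 2 ↦ 12 + 2|_12 = 14 ⇒ 13
(8) 13|_12 = 12 + 1 ↦ 13 + 1|_13 = 14 ⇒ 13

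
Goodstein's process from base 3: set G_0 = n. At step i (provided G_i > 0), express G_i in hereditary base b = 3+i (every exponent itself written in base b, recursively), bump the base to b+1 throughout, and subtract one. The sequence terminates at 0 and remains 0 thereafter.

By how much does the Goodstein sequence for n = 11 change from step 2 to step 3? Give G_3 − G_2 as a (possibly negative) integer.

(0) 11|_3 = 3^2 + 2 ↦ 4^2 + 2|_4 = 18 ⇒ 17
(1) 17|_4 = 4^2 + 1 ↦ 5^2 + 1|_5 = 26 ⇒ 25
(2) 25|_5 = 5^2 ↦ 6^2|_6 = 36 ⇒ 35

10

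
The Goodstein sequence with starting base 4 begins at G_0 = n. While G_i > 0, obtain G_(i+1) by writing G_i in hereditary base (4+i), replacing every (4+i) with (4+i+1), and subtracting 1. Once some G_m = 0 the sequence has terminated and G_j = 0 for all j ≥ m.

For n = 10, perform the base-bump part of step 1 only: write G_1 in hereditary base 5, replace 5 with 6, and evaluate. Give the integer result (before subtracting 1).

[0] 10 ≡ 2·4 + 2 (base 4). Lift 5: 12. −1: 11.
[1] 11 ≡ 2·5 + 1 (base 5). Lift 6: 13. −1: 12.

13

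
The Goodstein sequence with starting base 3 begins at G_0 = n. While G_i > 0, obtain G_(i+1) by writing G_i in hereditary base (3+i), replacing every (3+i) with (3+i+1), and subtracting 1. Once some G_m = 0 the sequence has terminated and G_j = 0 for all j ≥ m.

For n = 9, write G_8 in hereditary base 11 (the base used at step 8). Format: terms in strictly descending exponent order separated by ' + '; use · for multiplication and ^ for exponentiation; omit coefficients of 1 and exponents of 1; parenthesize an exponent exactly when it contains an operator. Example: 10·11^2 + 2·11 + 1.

(0) 9|_3 = 3^2 ↦ 4^2|_4 = 16 ⇒ 15
(1) 15|_4 = 3·4 + 3 ↦ 3·5 + 3|_5 = 18 ⇒ 17
(2) 17|_5 = 3·5 + 2 ↦ 3·6 + 2|_6 = 20 ⇒ 19
(3) 19|_6 = 3·6 + 1 ↦ 3·7 + 1|_7 = 22 ⇒ 21
(4) 21|_7 = 3·7 ↦ 3·8|_8 = 24 ⇒ 23
(5) 23|_8 = 2·8 + 7 ↦ 2·9 + 7|_9 = 25 ⇒ 24
(6) 24|_9 = 2·9 + 6 ↦ 2·10 + 6|_10 = 26 ⇒ 25
(7) 25|_10 = 2·10 + 5 ↦ 2·11 + 5|_11 = 27 ⇒ 26

2·11 + 4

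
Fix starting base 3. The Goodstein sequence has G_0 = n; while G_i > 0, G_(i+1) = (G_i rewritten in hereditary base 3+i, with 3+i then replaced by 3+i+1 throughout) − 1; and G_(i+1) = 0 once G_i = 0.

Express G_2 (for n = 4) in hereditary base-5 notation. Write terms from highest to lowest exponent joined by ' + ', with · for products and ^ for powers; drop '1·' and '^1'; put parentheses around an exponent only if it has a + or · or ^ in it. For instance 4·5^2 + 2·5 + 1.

4 —HB3→ 3 + 1 —bump→ 4 + 1 = 5 —(−1)→ 4
4 —HB4→ 4 —bump→ 5 = 5 —(−1)→ 4
4 —HB5→ 4 —bump→ 4 = 4 —(−1)→ 3

4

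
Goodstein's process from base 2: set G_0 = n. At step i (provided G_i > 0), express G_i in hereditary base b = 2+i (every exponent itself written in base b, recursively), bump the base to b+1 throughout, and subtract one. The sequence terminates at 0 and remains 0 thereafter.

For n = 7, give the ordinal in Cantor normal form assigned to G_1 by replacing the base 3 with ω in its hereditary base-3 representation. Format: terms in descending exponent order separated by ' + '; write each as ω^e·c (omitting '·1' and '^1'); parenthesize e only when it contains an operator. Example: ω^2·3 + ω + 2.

ω^ω + ω

(0) 7|_2 = 2^2 + 2 + 1 ↦ 3^3 + 3 + 1|_3 = 31 ⇒ 30
(1) 30|_3 = 3^3 + 3 ↦ 4^4 + 4|_4 = 260 ⇒ 259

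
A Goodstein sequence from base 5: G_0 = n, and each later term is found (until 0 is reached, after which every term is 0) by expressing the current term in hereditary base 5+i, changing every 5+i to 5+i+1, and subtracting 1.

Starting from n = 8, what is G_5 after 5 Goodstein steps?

7

(0) 8|_5 = 5 + 3 ↦ 6 + 3|_6 = 9 ⇒ 8
(1) 8|_6 = 6 + 2 ↦ 7 + 2|_7 = 9 ⇒ 8
(2) 8|_7 = 7 + 1 ↦ 8 + 1|_8 = 9 ⇒ 8
(3) 8|_8 = 8 ↦ 9|_9 = 9 ⇒ 8
(4) 8|_9 = 8 ↦ 8|_10 = 8 ⇒ 7
(5) 7|_10 = 7 ↦ 7|_11 = 7 ⇒ 6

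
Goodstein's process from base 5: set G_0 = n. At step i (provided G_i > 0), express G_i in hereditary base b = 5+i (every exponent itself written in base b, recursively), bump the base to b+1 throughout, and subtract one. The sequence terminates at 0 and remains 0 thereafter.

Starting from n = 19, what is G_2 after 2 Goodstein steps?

23

base 5: 19 = 3·5 + 4; at 6: 3·6 + 4 = 22; next = 21
base 6: 21 = 3·6 + 3; at 7: 3·7 + 3 = 24; next = 23
base 7: 23 = 3·7 + 2; at 8: 3·8 + 2 = 26; next = 25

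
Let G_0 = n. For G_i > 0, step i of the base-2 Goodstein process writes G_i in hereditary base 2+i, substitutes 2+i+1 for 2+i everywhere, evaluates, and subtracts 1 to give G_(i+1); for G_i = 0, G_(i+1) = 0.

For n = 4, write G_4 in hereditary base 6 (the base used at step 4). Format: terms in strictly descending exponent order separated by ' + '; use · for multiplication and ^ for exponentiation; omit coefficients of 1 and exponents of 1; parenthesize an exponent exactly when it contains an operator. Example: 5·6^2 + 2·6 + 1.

G_0=4  [base 2] 2^2  →[2↦3]→  3^3 = 27  −1 ⇒ G_1=26
G_1=26  [base 3] 2·3^2 + 2·3 + 2  →[3↦4]→  2·4^2 + 2·4 + 2 = 42  −1 ⇒ G_2=41
G_2=41  [base 4] 2·4^2 + 2·4 + 1  →[4↦5]→  2·5^2 + 2·5 + 1 = 61  −1 ⇒ G_3=60
G_3=60  [base 5] 2·5^2 + 2·5  →[5↦6]→  2·6^2 + 2·6 = 84  −1 ⇒ G_4=83

2·6^2 + 6 + 5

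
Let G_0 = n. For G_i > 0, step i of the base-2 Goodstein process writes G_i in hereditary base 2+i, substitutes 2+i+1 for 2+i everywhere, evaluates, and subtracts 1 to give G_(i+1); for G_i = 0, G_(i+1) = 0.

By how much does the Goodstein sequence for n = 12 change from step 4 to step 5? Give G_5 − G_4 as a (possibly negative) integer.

12 —HB2→ 2^(2 + 1) + 2^2 —bump→ 3^(3 + 1) + 3^3 = 108 —(−1)→ 107
107 —HB3→ 3^(3 + 1) + 2·3^2 + 2·3 + 2 —bump→ 4^(4 + 1) + 2·4^2 + 2·4 + 2 = 1066 —(−1)→ 1065
1065 —HB4→ 4^(4 + 1) + 2·4^2 + 2·4 + 1 —bump→ 5^(5 + 1) + 2·5^2 + 2·5 + 1 = 15686 —(−1)→ 15685
15685 —HB5→ 5^(5 + 1) + 2·5^2 + 2·5 —bump→ 6^(6 + 1) + 2·6^2 + 2·6 = 280020 —(−1)→ 280019
280019 —HB6→ 6^(6 + 1) + 2·6^2 + 6 + 5 —bump→ 7^(7 + 1) + 2·7^2 + 7 + 5 = 5764911 —(−1)→ 5764910

5484891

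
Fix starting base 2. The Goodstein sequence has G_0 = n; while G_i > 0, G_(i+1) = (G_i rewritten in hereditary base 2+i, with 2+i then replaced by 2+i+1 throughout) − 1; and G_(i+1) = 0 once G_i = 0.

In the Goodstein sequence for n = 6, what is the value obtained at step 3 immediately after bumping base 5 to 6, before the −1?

46656

(0) 6|_2 = 2^2 + 2 ↦ 3^3 + 3|_3 = 30 ⇒ 29
(1) 29|_3 = 3^3 + 2 ↦ 4^4 + 2|_4 = 258 ⇒ 257
(2) 257|_4 = 4^4 + 1 ↦ 5^5 + 1|_5 = 3126 ⇒ 3125
(3) 3125|_5 = 5^5 ↦ 6^6|_6 = 46656 ⇒ 46655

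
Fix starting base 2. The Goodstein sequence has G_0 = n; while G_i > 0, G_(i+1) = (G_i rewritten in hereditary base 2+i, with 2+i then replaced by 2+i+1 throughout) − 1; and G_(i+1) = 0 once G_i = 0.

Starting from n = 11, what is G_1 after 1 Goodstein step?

(0) 11|_2 = 2^(2 + 1) + 2 + 1 ↦ 3^(3 + 1) + 3 + 1|_3 = 85 ⇒ 84
(1) 84|_3 = 3^(3 + 1) + 3 ↦ 4^(4 + 1) + 4|_4 = 1028 ⇒ 1027

84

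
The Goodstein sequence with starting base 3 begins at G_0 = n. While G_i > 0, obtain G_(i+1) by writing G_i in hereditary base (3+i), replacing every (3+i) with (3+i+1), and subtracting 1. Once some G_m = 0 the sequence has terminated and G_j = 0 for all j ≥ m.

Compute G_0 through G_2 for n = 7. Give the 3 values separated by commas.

[0] 7 ≡ 2·3 + 1 (base 3). Lift 4: 9. −1: 8.
[1] 8 ≡ 2·4 (base 4). Lift 5: 10. −1: 9.

7, 8, 9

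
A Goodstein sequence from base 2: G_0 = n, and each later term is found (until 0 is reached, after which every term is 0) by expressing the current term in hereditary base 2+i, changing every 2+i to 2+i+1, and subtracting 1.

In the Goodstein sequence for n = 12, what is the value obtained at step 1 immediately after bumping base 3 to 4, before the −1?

1066

12 —HB2→ 2^(2 + 1) + 2^2 —bump→ 3^(3 + 1) + 3^3 = 108 —(−1)→ 107
107 —HB3→ 3^(3 + 1) + 2·3^2 + 2·3 + 2 —bump→ 4^(4 + 1) + 2·4^2 + 2·4 + 2 = 1066 —(−1)→ 1065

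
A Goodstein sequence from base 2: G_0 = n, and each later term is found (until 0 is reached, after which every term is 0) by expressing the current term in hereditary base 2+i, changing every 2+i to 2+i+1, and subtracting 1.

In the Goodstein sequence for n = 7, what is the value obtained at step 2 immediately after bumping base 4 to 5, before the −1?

base 2: 7 = 2^2 + 2 + 1; at 3: 3^3 + 3 + 1 = 31; next = 30
base 3: 30 = 3^3 + 3; at 4: 4^4 + 4 = 260; next = 259
base 4: 259 = 4^4 + 3; at 5: 5^5 + 3 = 3128; next = 3127

3128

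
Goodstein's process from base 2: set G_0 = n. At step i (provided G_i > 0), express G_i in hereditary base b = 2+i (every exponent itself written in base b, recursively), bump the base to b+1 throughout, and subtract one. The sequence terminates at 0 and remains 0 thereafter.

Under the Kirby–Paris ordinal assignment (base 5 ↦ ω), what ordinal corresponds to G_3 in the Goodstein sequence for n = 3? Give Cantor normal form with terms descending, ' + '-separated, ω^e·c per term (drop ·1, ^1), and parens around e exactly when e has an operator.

2

G_0 = 3. HB_2(3) = 2 + 1. Bump = 4. G_1 = 3.
G_1 = 3. HB_3(3) = 3. Bump = 4. G_2 = 3.
G_2 = 3. HB_4(3) = 3. Bump = 3. G_3 = 2.
G_3 = 2. HB_5(2) = 2. Bump = 2. G_4 = 1.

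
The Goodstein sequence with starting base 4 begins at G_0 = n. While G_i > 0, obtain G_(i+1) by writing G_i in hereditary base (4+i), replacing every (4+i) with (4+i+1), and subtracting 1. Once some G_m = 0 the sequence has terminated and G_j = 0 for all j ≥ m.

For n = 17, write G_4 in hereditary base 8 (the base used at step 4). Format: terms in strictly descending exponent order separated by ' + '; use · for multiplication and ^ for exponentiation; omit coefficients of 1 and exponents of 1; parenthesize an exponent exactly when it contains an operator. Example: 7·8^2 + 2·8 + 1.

5·8 + 3

i=0: 17 = 4^2 + 1 (b=4); 4→5: 5^2 + 1 = 26; 26−1 = 25
i=1: 25 = 5^2 (b=5); 5→6: 6^2 = 36; 36−1 = 35
i=2: 35 = 5·6 + 5 (b=6); 6→7: 5·7 + 5 = 40; 40−1 = 39
i=3: 39 = 5·7 + 4 (b=7); 7→8: 5·8 + 4 = 44; 44−1 = 43
i=4: 43 = 5·8 + 3 (b=8); 8→9: 5·9 + 3 = 48; 48−1 = 47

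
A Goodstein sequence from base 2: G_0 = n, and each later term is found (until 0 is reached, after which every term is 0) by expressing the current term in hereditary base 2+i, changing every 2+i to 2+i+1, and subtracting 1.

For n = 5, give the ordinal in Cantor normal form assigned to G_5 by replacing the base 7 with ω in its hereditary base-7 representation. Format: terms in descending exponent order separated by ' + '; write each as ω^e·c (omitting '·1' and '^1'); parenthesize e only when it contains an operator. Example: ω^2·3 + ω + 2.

ω^3·3 + ω^2·3 + ω·3

G_0 = 5. HB_2(5) = 2^2 + 1. Bump = 28. G_1 = 27.
G_1 = 27. HB_3(27) = 3^3. Bump = 256. G_2 = 255.
G_2 = 255. HB_4(255) = 3·4^3 + 3·4^2 + 3·4 + 3. Bump = 468. G_3 = 467.
G_3 = 467. HB_5(467) = 3·5^3 + 3·5^2 + 3·5 + 2. Bump = 776. G_4 = 775.
G_4 = 775. HB_6(775) = 3·6^3 + 3·6^2 + 3·6 + 1. Bump = 1198. G_5 = 1197.
G_5 = 1197. HB_7(1197) = 3·7^3 + 3·7^2 + 3·7. Bump = 1752. G_6 = 1751.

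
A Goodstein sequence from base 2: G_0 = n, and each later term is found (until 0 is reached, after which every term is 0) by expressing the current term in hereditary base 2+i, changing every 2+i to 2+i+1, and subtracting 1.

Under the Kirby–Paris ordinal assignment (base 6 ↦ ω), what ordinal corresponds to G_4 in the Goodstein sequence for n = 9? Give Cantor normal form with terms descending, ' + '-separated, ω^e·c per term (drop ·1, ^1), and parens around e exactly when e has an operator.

base 2: 9 = 2^(2 + 1) + 1; at 3: 3^(3 + 1) + 1 = 82; next = 81
base 3: 81 = 3^(3 + 1); at 4: 4^(4 + 1) = 1024; next = 1023
base 4: 1023 = 3·4^4 + 3·4^3 + 3·4^2 + 3·4 + 3; at 5: 3·5^5 + 3·5^3 + 3·5^2 + 3·5 + 3 = 9843; next = 9842
base 5: 9842 = 3·5^5 + 3·5^3 + 3·5^2 + 3·5 + 2; at 6: 3·6^6 + 3·6^3 + 3·6^2 + 3·6 + 2 = 140744; next = 140743

ω^ω·3 + ω^3·3 + ω^2·3 + ω·3 + 1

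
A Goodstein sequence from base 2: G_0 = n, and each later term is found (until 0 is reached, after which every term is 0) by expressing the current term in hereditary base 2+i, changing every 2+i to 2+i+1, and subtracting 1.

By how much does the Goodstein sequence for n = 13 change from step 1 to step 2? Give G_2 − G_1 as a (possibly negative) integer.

1171

G_0 = 13. HB_2(13) = 2^(2 + 1) + 2^2 + 1. Bump = 109. G_1 = 108.
G_1 = 108. HB_3(108) = 3^(3 + 1) + 3^3. Bump = 1280. G_2 = 1279.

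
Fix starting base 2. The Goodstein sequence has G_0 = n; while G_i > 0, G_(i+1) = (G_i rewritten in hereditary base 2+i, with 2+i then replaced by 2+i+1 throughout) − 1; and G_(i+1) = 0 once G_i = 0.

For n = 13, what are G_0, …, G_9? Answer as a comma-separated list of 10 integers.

13, 108, 1279, 16092, 280711, 5765998, 134219479, 3486786855, 100000003325, 3138428381103

base 2: 13 = 2^(2 + 1) + 2^2 + 1; at 3: 3^(3 + 1) + 3^3 + 1 = 109; next = 108
base 3: 108 = 3^(3 + 1) + 3^3; at 4: 4^(4 + 1) + 4^4 = 1280; next = 1279
base 4: 1279 = 4^(4 + 1) + 3·4^3 + 3·4^2 + 3·4 + 3; at 5: 5^(5 + 1) + 3·5^3 + 3·5^2 + 3·5 + 3 = 16093; next = 16092
base 5: 16092 = 5^(5 + 1) + 3·5^3 + 3·5^2 + 3·5 + 2; at 6: 6^(6 + 1) + 3·6^3 + 3·6^2 + 3·6 + 2 = 280712; next = 280711
base 6: 280711 = 6^(6 + 1) + 3·6^3 + 3·6^2 + 3·6 + 1; at 7: 7^(7 + 1) + 3·7^3 + 3·7^2 + 3·7 + 1 = 5765999; next = 5765998
base 7: 5765998 = 7^(7 + 1) + 3·7^3 + 3·7^2 + 3·7; at 8: 8^(8 + 1) + 3·8^3 + 3·8^2 + 3·8 = 134219480; next = 134219479
base 8: 134219479 = 8^(8 + 1) + 3·8^3 + 3·8^2 + 2·8 + 7; at 9: 9^(9 + 1) + 3·9^3 + 3·9^2 + 2·9 + 7 = 3486786856; next = 3486786855
base 9: 3486786855 = 9^(9 + 1) + 3·9^3 + 3·9^2 + 2·9 + 6; at 10: 10^(10 + 1) + 3·10^3 + 3·10^2 + 2·10 + 6 = 100000003326; next = 100000003325
base 10: 100000003325 = 10^(10 + 1) + 3·10^3 + 3·10^2 + 2·10 + 5; at 11: 11^(11 + 1) + 3·11^3 + 3·11^2 + 2·11 + 5 = 3138428381104; next = 3138428381103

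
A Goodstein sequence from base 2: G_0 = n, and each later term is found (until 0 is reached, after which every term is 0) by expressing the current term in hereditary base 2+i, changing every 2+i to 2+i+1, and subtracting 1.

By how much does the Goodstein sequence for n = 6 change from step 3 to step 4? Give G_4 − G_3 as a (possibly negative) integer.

G_0=6  [base 2] 2^2 + 2  →[2↦3]→  3^3 + 3 = 30  −1 ⇒ G_1=29
G_1=29  [base 3] 3^3 + 2  →[3↦4]→  4^4 + 2 = 258  −1 ⇒ G_2=257
G_2=257  [base 4] 4^4 + 1  →[4↦5]→  5^5 + 1 = 3126  −1 ⇒ G_3=3125
G_3=3125  [base 5] 5^5  →[5↦6]→  6^6 = 46656  −1 ⇒ G_4=46655

43530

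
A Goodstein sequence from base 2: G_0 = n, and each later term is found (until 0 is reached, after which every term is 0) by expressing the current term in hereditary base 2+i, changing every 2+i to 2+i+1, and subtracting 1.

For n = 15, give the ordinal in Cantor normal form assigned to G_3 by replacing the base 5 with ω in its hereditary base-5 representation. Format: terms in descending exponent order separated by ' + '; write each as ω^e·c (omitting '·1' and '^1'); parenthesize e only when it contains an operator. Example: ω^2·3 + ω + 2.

ω^(ω + 1) + ω^ω + 2

step 0: 15 = 2^(2 + 1) + 2^2 + 2 + 1; sub 3 for 2: 3^(3 + 1) + 3^3 + 3 + 1; = 112; G_1 = 112−1 = 111
step 1: 111 = 3^(3 + 1) + 3^3 + 3; sub 4 for 3: 4^(4 + 1) + 4^4 + 4; = 1284; G_2 = 1284−1 = 1283
step 2: 1283 = 4^(4 + 1) + 4^4 + 3; sub 5 for 4: 5^(5 + 1) + 5^5 + 3; = 18753; G_3 = 18753−1 = 18752
step 3: 18752 = 5^(5 + 1) + 5^5 + 2; sub 6 for 5: 6^(6 + 1) + 6^6 + 2; = 326594; G_4 = 326594−1 = 326593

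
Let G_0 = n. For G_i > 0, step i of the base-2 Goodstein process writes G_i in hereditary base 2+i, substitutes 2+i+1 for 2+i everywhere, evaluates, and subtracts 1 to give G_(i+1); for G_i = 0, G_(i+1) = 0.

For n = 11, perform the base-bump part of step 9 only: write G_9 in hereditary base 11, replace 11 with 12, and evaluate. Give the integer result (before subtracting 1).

step 0: 11 = 2^(2 + 1) + 2 + 1; sub 3 for 2: 3^(3 + 1) + 3 + 1; = 85; G_1 = 85−1 = 84
step 1: 84 = 3^(3 + 1) + 3; sub 4 for 3: 4^(4 + 1) + 4; = 1028; G_2 = 1028−1 = 1027
step 2: 1027 = 4^(4 + 1) + 3; sub 5 for 4: 5^(5 + 1) + 3; = 15628; G_3 = 15628−1 = 15627
step 3: 15627 = 5^(5 + 1) + 2; sub 6 for 5: 6^(6 + 1) + 2; = 279938; G_4 = 279938−1 = 279937
step 4: 279937 = 6^(6 + 1) + 1; sub 7 for 6: 7^(7 + 1) + 1; = 5764802; G_5 = 5764802−1 = 5764801
step 5: 5764801 = 7^(7 + 1); sub 8 for 7: 8^(8 + 1); = 134217728; G_6 = 134217728−1 = 134217727
step 6: 134217727 = 7·8^8 + 7·8^7 + 7·8^6 + 7·8^5 + 7·8^4 + 7·8^3 + 7·8^2 + 7·8 + 7; sub 9 for 8: 7·9^9 + 7·9^7 + 7·9^6 + 7·9^5 + 7·9^4 + 7·9^3 + 7·9^2 + 7·9 + 7; = 2749609303; G_7 = 2749609303−1 = 2749609302
step 7: 2749609302 = 7·9^9 + 7·9^7 + 7·9^6 + 7·9^5 + 7·9^4 + 7·9^3 + 7·9^2 + 7·9 + 6; sub 10 for 9: 7·10^10 + 7·10^7 + 7·10^6 + 7·10^5 + 7·10^4 + 7·10^3 + 7·10^2 + 7·10 + 6; = 70077777776; G_8 = 70077777776−1 = 70077777775
step 8: 70077777775 = 7·10^10 + 7·10^7 + 7·10^6 + 7·10^5 + 7·10^4 + 7·10^3 + 7·10^2 + 7·10 + 5; sub 11 for 10: 7·11^11 + 7·11^7 + 7·11^6 + 7·11^5 + 7·11^4 + 7·11^3 + 7·11^2 + 7·11 + 5; = 1997331745491; G_9 = 1997331745491−1 = 1997331745490

62412976762504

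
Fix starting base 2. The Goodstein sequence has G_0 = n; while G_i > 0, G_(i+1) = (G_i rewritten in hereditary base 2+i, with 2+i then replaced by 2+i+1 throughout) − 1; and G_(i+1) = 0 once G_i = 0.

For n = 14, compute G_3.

18750

G_0 = 14. HB_2(14) = 2^(2 + 1) + 2^2 + 2. Bump = 111. G_1 = 110.
G_1 = 110. HB_3(110) = 3^(3 + 1) + 3^3 + 2. Bump = 1282. G_2 = 1281.
G_2 = 1281. HB_4(1281) = 4^(4 + 1) + 4^4 + 1. Bump = 18751. G_3 = 18750.
G_3 = 18750. HB_5(18750) = 5^(5 + 1) + 5^5. Bump = 326592. G_4 = 326591.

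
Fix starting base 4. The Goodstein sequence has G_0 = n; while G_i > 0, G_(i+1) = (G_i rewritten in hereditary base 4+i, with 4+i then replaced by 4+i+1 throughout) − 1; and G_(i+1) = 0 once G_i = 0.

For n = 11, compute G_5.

(0) 11|_4 = 2·4 + 3 ↦ 2·5 + 3|_5 = 13 ⇒ 12
(1) 12|_5 = 2·5 + 2 ↦ 2·6 + 2|_6 = 14 ⇒ 13
(2) 13|_6 = 2·6 + 1 ↦ 2·7 + 1|_7 = 15 ⇒ 14
(3) 14|_7 = 2·7 ↦ 2·8|_8 = 16 ⇒ 15
(4) 15|_8 = 8 + 7 ↦ 9 + 7|_9 = 16 ⇒ 15
(5) 15|_9 = 9 + 6 ↦ 10 + 6|_10 = 16 ⇒ 15

15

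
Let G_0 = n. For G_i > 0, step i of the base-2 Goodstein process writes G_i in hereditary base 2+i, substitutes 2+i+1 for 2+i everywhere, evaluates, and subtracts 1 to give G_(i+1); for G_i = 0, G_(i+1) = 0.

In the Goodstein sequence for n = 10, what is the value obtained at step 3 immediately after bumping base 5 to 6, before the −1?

i=0: 10 = 2^(2 + 1) + 2 (b=2); 2→3: 3^(3 + 1) + 3 = 84; 84−1 = 83
i=1: 83 = 3^(3 + 1) + 2 (b=3); 3→4: 4^(4 + 1) + 2 = 1026; 1026−1 = 1025
i=2: 1025 = 4^(4 + 1) + 1 (b=4); 4→5: 5^(5 + 1) + 1 = 15626; 15626−1 = 15625
i=3: 15625 = 5^(5 + 1) (b=5); 5→6: 6^(6 + 1) = 279936; 279936−1 = 279935

279936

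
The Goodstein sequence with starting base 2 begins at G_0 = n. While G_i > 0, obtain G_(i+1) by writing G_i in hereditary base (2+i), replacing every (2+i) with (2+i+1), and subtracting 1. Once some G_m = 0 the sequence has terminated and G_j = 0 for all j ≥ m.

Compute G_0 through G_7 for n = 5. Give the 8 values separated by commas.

5, 27, 255, 467, 775, 1197, 1751, 2454

step 0: 5 = 2^2 + 1; sub 3 for 2: 3^3 + 1; = 28; G_1 = 28−1 = 27
step 1: 27 = 3^3; sub 4 for 3: 4^4; = 256; G_2 = 256−1 = 255
step 2: 255 = 3·4^3 + 3·4^2 + 3·4 + 3; sub 5 for 4: 3·5^3 + 3·5^2 + 3·5 + 3; = 468; G_3 = 468−1 = 467
step 3: 467 = 3·5^3 + 3·5^2 + 3·5 + 2; sub 6 for 5: 3·6^3 + 3·6^2 + 3·6 + 2; = 776; G_4 = 776−1 = 775
step 4: 775 = 3·6^3 + 3·6^2 + 3·6 + 1; sub 7 for 6: 3·7^3 + 3·7^2 + 3·7 + 1; = 1198; G_5 = 1198−1 = 1197
step 5: 1197 = 3·7^3 + 3·7^2 + 3·7; sub 8 for 7: 3·8^3 + 3·8^2 + 3·8; = 1752; G_6 = 1752−1 = 1751
step 6: 1751 = 3·8^3 + 3·8^2 + 2·8 + 7; sub 9 for 8: 3·9^3 + 3·9^2 + 2·9 + 7; = 2455; G_7 = 2455−1 = 2454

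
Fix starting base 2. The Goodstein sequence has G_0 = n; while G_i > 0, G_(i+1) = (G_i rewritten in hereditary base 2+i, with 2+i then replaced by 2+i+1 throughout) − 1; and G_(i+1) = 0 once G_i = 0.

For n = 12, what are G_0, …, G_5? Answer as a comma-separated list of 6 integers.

(0) 12|_2 = 2^(2 + 1) + 2^2 ↦ 3^(3 + 1) + 3^3|_3 = 108 ⇒ 107
(1) 107|_3 = 3^(3 + 1) + 2·3^2 + 2·3 + 2 ↦ 4^(4 + 1) + 2·4^2 + 2·4 + 2|_4 = 1066 ⇒ 1065
(2) 1065|_4 = 4^(4 + 1) + 2·4^2 + 2·4 + 1 ↦ 5^(5 + 1) + 2·5^2 + 2·5 + 1|_5 = 15686 ⇒ 15685
(3) 15685|_5 = 5^(5 + 1) + 2·5^2 + 2·5 ↦ 6^(6 + 1) + 2·6^2 + 2·6|_6 = 280020 ⇒ 280019
(4) 280019|_6 = 6^(6 + 1) + 2·6^2 + 6 + 5 ↦ 7^(7 + 1) + 2·7^2 + 7 + 5|_7 = 5764911 ⇒ 5764910

12, 107, 1065, 15685, 280019, 5764910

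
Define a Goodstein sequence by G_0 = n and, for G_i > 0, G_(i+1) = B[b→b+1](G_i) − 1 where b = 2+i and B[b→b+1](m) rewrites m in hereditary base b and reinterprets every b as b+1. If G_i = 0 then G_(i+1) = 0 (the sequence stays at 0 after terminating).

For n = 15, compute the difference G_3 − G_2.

step 0: 15 = 2^(2 + 1) + 2^2 + 2 + 1; sub 3 for 2: 3^(3 + 1) + 3^3 + 3 + 1; = 112; G_1 = 112−1 = 111
step 1: 111 = 3^(3 + 1) + 3^3 + 3; sub 4 for 3: 4^(4 + 1) + 4^4 + 4; = 1284; G_2 = 1284−1 = 1283
step 2: 1283 = 4^(4 + 1) + 4^4 + 3; sub 5 for 4: 5^(5 + 1) + 5^5 + 3; = 18753; G_3 = 18753−1 = 18752

17469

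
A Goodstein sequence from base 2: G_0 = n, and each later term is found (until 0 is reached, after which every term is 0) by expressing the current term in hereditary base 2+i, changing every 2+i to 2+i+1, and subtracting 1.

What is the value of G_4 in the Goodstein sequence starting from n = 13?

280711

i=0: 13 = 2^(2 + 1) + 2^2 + 1 (b=2); 2→3: 3^(3 + 1) + 3^3 + 1 = 109; 109−1 = 108
i=1: 108 = 3^(3 + 1) + 3^3 (b=3); 3→4: 4^(4 + 1) + 4^4 = 1280; 1280−1 = 1279
i=2: 1279 = 4^(4 + 1) + 3·4^3 + 3·4^2 + 3·4 + 3 (b=4); 4→5: 5^(5 + 1) + 3·5^3 + 3·5^2 + 3·5 + 3 = 16093; 16093−1 = 16092
i=3: 16092 = 5^(5 + 1) + 3·5^3 + 3·5^2 + 3·5 + 2 (b=5); 5→6: 6^(6 + 1) + 3·6^3 + 3·6^2 + 3·6 + 2 = 280712; 280712−1 = 280711
i=4: 280711 = 6^(6 + 1) + 3·6^3 + 3·6^2 + 3·6 + 1 (b=6); 6→7: 7^(7 + 1) + 3·7^3 + 3·7^2 + 3·7 + 1 = 5765999; 5765999−1 = 5765998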